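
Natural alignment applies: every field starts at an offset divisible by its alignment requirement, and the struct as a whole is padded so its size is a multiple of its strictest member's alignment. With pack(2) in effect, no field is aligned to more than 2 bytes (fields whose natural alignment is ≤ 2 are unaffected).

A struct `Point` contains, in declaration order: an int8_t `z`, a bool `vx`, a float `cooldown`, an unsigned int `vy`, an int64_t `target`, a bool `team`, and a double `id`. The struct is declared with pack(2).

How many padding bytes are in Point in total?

@0: z [1B, align 1] → 1
@1: vx [1B, align 1] → 2
@2: cooldown [4B, align 2] → 6
@6: vy [4B, align 2] → 10
@10: target [8B, align 2] → 18
@18: team [1B, align 1] → 19
+1 pad (align 2)
@20: id [8B, align 2] → 28
size 28, align 2
data bytes 27, size 28 → padding 1

1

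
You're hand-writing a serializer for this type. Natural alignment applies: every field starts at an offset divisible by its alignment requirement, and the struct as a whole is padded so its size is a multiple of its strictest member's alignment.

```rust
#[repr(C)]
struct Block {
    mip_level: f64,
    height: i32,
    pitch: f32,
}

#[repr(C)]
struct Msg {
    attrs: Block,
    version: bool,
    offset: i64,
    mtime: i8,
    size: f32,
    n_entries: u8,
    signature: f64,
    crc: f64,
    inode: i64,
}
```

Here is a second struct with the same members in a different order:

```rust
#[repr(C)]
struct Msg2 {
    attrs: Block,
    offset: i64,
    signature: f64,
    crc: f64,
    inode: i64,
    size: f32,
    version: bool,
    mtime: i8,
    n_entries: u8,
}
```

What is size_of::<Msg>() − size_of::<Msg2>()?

16

Block: 0..8  mip_level  (8B, 8-aligned); 8..12  height  (4B, 4-aligned); 12..16  pitch  (4B, 4-aligned); sizeof = 16, alignof = 8
0..16  attrs  (16B, 8-aligned)
16..17  version  (1B, 1-aligned)
17..24  -- padding (7B)
24..32  offset  (8B, 8-aligned)
32..33  mtime  (1B, 1-aligned)
33..36  -- padding (3B)
36..40  size  (4B, 4-aligned)
40..41  n_entries  (1B, 1-aligned)
41..48  -- padding (7B)
48..56  signature  (8B, 8-aligned)
56..64  crc  (8B, 8-aligned)
64..72  inode  (8B, 8-aligned)
sizeof = 72, alignof = 8
— Msg2 —
0..16  attrs  (16B, 8-aligned)
16..24  offset  (8B, 8-aligned)
24..32  signature  (8B, 8-aligned)
32..40  crc  (8B, 8-aligned)
40..48  inode  (8B, 8-aligned)
48..52  size  (4B, 4-aligned)
52..53  version  (1B, 1-aligned)
53..54  mtime  (1B, 1-aligned)
54..55  n_entries  (1B, 1-aligned)
55..56  -- tail padding (1B)
sizeof = 56, alignof = 8
72 − 56 = 16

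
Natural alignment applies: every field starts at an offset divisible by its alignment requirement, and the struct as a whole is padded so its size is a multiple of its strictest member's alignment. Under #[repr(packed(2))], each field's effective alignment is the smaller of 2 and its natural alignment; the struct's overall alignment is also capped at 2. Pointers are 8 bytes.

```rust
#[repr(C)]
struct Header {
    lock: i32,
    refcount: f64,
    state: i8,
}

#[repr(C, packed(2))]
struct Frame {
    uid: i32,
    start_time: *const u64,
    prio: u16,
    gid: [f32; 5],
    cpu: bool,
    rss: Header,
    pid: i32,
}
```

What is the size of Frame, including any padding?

64 bytes

Header: @0: lock [4B, align 4] → 4; +4 pad (align 8); @8: refcount [8B, align 8] → 16; @16: state [1B, align 1] → 17; +7 tail pad (align 8); size 24, align 8
@0: uid [4B, align 2] → 4
@4: start_time [8B, align 2] → 12
@12: prio [2B, align 2] → 14
@14: gid [20B, align 2] → 34
@34: cpu [1B, align 1] → 35
+1 pad (align 2)
@36: rss [24B, align 2] → 60
@60: pid [4B, align 2] → 64
size 64, align 2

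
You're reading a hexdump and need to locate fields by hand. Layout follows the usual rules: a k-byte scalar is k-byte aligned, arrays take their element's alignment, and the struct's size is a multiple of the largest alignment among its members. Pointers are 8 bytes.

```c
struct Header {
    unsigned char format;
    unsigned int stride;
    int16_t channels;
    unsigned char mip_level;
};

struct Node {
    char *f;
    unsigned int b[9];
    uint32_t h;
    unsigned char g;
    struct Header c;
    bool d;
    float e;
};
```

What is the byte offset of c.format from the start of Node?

52

Header: 0..1  format  (1B, 1-aligned); 1..4  -- padding (3B); 4..8  stride  (4B, 4-aligned); 8..10  channels  (2B, 2-aligned); 10..11  mip_level  (1B, 1-aligned); 11..12  -- tail padding (1B); sizeof = 12, alignof = 4
0..8  f  (8B, 8-aligned)
8..44  b  (36B, 4-aligned)
44..48  h  (4B, 4-aligned)
48..49  g  (1B, 1-aligned)
49..52  -- padding (3B)
52..64  c  (12B, 4-aligned)
within Header: format at 0
52 + 0 = 52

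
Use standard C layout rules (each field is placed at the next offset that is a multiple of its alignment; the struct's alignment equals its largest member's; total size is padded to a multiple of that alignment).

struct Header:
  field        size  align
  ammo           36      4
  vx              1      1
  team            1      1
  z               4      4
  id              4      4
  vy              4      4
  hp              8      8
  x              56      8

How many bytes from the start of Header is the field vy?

@0: ammo [36B, align 4] → 36
@36: vx [1B, align 1] → 37
@37: team [1B, align 1] → 38
+2 pad (align 4)
@40: z [4B, align 4] → 44
@44: id [4B, align 4] → 48
@48: vy [4B, align 4] → 52

48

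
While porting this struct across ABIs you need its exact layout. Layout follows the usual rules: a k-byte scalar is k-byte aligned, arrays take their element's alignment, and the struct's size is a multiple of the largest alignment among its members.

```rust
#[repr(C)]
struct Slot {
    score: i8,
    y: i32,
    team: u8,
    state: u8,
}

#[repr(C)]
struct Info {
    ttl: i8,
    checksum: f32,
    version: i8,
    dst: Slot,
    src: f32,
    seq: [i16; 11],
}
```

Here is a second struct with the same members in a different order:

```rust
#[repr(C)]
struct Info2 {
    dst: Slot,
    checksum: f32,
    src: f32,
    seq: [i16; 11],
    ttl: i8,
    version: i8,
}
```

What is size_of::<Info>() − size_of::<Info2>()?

Slot: score at 0 (size 1, align 1) → ends 1; pad 3 to align 4 for y; y at 4 (size 4, align 4) → ends 8; team at 8 (size 1, align 1) → ends 9; state at 9 (size 1, align 1) → ends 10; tail pad 2 to reach multiple of 4; total 12 bytes, alignment 4
ttl at 0 (size 1, align 1) → ends 1
pad 3 to align 4 for checksum
checksum at 4 (size 4, align 4) → ends 8
version at 8 (size 1, align 1) → ends 9
pad 3 to align 4 for dst
dst at 12 (size 12, align 4) → ends 24
src at 24 (size 4, align 4) → ends 28
seq at 28 (size 22, align 2) → ends 50
tail pad 2 to reach multiple of 4
total 52 bytes, alignment 4
— Info2 —
dst at 0 (size 12, align 4) → ends 12
checksum at 12 (size 4, align 4) → ends 16
src at 16 (size 4, align 4) → ends 20
seq at 20 (size 22, align 2) → ends 42
ttl at 42 (size 1, align 1) → ends 43
version at 43 (size 1, align 1) → ends 44
total 44 bytes, alignment 4
52 − 44 = 8

8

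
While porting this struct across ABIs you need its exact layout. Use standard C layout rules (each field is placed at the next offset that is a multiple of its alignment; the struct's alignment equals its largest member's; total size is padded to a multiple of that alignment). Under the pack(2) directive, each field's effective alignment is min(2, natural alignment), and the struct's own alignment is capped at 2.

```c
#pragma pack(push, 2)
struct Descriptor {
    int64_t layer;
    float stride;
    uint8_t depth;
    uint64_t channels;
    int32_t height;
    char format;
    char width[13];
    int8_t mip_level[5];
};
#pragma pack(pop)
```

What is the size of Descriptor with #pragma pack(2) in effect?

0..8  layer  (8B, 2-aligned)
8..12  stride  (4B, 2-aligned)
12..13  depth  (1B, 1-aligned)
13..14  -- padding (1B)
14..22  channels  (8B, 2-aligned)
22..26  height  (4B, 2-aligned)
26..27  format  (1B, 1-aligned)
27..40  width  (13B, 1-aligned)
40..45  mip_level  (5B, 1-aligned)
45..46  -- tail padding (1B)
sizeof = 46, alignof = 2

46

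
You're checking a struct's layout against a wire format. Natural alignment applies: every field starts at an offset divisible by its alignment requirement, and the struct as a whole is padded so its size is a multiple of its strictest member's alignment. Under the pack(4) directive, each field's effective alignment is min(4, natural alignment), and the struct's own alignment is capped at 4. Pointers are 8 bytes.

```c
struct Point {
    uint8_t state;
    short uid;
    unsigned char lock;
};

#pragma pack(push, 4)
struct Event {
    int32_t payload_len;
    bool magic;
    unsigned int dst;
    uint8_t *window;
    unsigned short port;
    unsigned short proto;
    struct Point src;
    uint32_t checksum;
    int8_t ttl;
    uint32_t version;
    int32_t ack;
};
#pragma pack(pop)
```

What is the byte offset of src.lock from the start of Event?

28

Point: 0..1  state  (1B, 1-aligned); 1..2  -- padding (1B); 2..4  uid  (2B, 2-aligned); 4..5  lock  (1B, 1-aligned); 5..6  -- tail padding (1B); sizeof = 6, alignof = 2
0..4  payload_len  (4B, 4-aligned)
4..5  magic  (1B, 1-aligned)
5..8  -- padding (3B)
8..12  dst  (4B, 4-aligned)
12..20  window  (8B, 4-aligned)
20..22  port  (2B, 2-aligned)
22..24  proto  (2B, 2-aligned)
24..30  src  (6B, 2-aligned)
within Point: lock at 4
24 + 4 = 28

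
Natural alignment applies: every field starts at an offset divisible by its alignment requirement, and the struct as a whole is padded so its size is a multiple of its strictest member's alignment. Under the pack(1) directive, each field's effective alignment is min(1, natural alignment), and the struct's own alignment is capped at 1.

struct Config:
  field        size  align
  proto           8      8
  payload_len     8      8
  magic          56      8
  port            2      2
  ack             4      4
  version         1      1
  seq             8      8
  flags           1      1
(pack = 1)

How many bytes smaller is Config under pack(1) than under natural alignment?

natural layout:
  proto at 0 (size 8, align 8) → ends 8
  payload_len at 8 (size 8, align 8) → ends 16
  magic at 16 (size 56, align 8) → ends 72
  port at 72 (size 2, align 2) → ends 74
  pad 2 to align 4 for ack
  ack at 76 (size 4, align 4) → ends 80
  version at 80 (size 1, align 1) → ends 81
  pad 7 to align 8 for seq
  seq at 88 (size 8, align 8) → ends 96
  flags at 96 (size 1, align 1) → ends 97
  tail pad 7 to reach multiple of 8
  total 104 bytes, alignment 8
packed(1) layout:
  proto at 0 (size 8, align 1) → ends 8
  payload_len at 8 (size 8, align 1) → ends 16
  magic at 16 (size 56, align 1) → ends 72
  port at 72 (size 2, align 1) → ends 74
  ack at 74 (size 4, align 1) → ends 78
  version at 78 (size 1, align 1) → ends 79
  seq at 79 (size 8, align 1) → ends 87
  flags at 87 (size 1, align 1) → ends 88
  total 88 bytes, alignment 1
104 − 88 = 16

16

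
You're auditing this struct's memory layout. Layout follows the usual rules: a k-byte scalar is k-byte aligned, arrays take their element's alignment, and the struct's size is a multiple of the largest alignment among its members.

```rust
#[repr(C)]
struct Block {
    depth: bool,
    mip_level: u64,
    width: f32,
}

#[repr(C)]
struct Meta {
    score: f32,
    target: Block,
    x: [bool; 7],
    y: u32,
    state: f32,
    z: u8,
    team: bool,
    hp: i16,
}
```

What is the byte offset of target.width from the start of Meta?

24

Block: @0: depth [1B, align 1] → 1; +7 pad (align 8); @8: mip_level [8B, align 8] → 16; @16: width [4B, align 4] → 20; +4 tail pad (align 8); size 24, align 8
@0: score [4B, align 4] → 4
+4 pad (align 8)
@8: target [24B, align 8] → 32
within Block: width at 16
8 + 16 = 24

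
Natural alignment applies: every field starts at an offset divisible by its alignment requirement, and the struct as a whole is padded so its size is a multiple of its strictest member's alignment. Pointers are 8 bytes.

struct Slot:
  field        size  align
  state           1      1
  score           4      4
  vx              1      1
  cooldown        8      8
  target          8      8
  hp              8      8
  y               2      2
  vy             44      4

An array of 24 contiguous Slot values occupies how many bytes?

0..1  state  (1B, 1-aligned)
1..4  -- padding (3B)
4..8  score  (4B, 4-aligned)
8..9  vx  (1B, 1-aligned)
9..16  -- padding (7B)
16..24  cooldown  (8B, 8-aligned)
24..32  target  (8B, 8-aligned)
32..40  hp  (8B, 8-aligned)
40..42  y  (2B, 2-aligned)
42..44  -- padding (2B)
44..88  vy  (44B, 4-aligned)
sizeof = 88, alignof = 8
array of 24: 24 × 88 = 2112

2112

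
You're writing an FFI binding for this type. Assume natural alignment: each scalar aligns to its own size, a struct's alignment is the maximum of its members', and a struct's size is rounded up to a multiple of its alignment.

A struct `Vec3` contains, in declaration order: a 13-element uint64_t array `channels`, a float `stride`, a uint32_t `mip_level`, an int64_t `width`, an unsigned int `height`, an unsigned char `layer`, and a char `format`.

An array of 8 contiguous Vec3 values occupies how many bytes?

@0: channels [104B, align 8] → 104
@104: stride [4B, align 4] → 108
@108: mip_level [4B, align 4] → 112
@112: width [8B, align 8] → 120
@120: height [4B, align 4] → 124
@124: layer [1B, align 1] → 125
@125: format [1B, align 1] → 126
+2 tail pad (align 8)
size 128, align 8
array of 8: 8 × 128 = 1024

1024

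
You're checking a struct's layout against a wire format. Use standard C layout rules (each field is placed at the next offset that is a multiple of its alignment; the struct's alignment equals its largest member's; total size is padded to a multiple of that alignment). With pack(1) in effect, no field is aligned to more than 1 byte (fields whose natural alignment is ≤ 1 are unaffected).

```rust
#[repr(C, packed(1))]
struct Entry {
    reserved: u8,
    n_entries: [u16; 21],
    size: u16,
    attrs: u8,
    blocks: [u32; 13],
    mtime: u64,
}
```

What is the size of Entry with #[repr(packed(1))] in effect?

0..1  reserved  (1B, 1-aligned)
1..43  n_entries  (42B, 1-aligned)
43..45  size  (2B, 1-aligned)
45..46  attrs  (1B, 1-aligned)
46..98  blocks  (52B, 1-aligned)
98..106  mtime  (8B, 1-aligned)
sizeof = 106, alignof = 1

106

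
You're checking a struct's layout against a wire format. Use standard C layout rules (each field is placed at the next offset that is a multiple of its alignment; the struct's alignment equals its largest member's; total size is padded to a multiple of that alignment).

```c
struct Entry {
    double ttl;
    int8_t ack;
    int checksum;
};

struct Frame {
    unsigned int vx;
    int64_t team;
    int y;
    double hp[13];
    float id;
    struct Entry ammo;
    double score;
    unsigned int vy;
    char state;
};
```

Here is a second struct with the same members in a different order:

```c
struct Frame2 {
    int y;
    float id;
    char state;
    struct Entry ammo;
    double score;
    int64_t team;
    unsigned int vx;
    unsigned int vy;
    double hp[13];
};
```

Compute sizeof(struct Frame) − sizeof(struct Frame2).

8

Entry: 0..8  ttl  (8B, 8-aligned); 8..9  ack  (1B, 1-aligned); 9..12  -- padding (3B); 12..16  checksum  (4B, 4-aligned); sizeof = 16, alignof = 8
0..4  vx  (4B, 4-aligned)
4..8  -- padding (4B)
8..16  team  (8B, 8-aligned)
16..20  y  (4B, 4-aligned)
20..24  -- padding (4B)
24..128  hp  (104B, 8-aligned)
128..132  id  (4B, 4-aligned)
132..136  -- padding (4B)
136..152  ammo  (16B, 8-aligned)
152..160  score  (8B, 8-aligned)
160..164  vy  (4B, 4-aligned)
164..165  state  (1B, 1-aligned)
165..168  -- tail padding (3B)
sizeof = 168, alignof = 8
— Frame2 —
0..4  y  (4B, 4-aligned)
4..8  id  (4B, 4-aligned)
8..9  state  (1B, 1-aligned)
9..16  -- padding (7B)
16..32  ammo  (16B, 8-aligned)
32..40  score  (8B, 8-aligned)
40..48  team  (8B, 8-aligned)
48..52  vx  (4B, 4-aligned)
52..56  vy  (4B, 4-aligned)
56..160  hp  (104B, 8-aligned)
sizeof = 160, alignof = 8
168 − 160 = 8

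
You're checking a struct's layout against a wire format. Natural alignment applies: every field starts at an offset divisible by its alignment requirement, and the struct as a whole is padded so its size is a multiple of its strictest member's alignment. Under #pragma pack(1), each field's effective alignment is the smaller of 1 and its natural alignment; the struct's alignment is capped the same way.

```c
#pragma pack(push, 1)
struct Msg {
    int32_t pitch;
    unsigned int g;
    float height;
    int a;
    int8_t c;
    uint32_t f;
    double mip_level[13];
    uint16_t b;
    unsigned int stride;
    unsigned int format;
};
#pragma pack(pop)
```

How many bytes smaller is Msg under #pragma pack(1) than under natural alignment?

natural layout:
  0..4  pitch  (4B, 4-aligned)
  4..8  g  (4B, 4-aligned)
  8..12  height  (4B, 4-aligned)
  12..16  a  (4B, 4-aligned)
  16..17  c  (1B, 1-aligned)
  17..20  -- padding (3B)
  20..24  f  (4B, 4-aligned)
  24..128  mip_level  (104B, 8-aligned)
  128..130  b  (2B, 2-aligned)
  130..132  -- padding (2B)
  132..136  stride  (4B, 4-aligned)
  136..140  format  (4B, 4-aligned)
  140..144  -- tail padding (4B)
  sizeof = 144, alignof = 8
packed(1) layout:
  0..4  pitch  (4B, 1-aligned)
  4..8  g  (4B, 1-aligned)
  8..12  height  (4B, 1-aligned)
  12..16  a  (4B, 1-aligned)
  16..17  c  (1B, 1-aligned)
  17..21  f  (4B, 1-aligned)
  21..125  mip_level  (104B, 1-aligned)
  125..127  b  (2B, 1-aligned)
  127..131  stride  (4B, 1-aligned)
  131..135  format  (4B, 1-aligned)
  sizeof = 135, alignof = 1
144 − 135 = 9

9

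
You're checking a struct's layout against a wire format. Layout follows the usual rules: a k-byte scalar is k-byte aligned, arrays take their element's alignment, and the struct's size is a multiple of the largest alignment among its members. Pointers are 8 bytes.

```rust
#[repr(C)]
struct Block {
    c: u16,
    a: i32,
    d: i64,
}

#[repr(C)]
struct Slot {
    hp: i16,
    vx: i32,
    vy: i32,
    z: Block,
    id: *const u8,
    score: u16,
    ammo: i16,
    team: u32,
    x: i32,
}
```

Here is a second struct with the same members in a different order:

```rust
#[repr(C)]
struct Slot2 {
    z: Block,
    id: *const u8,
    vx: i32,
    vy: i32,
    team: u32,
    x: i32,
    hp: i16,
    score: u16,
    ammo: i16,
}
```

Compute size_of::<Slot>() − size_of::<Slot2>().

8

Block: @0: c [2B, align 2] → 2; +2 pad (align 4); @4: a [4B, align 4] → 8; @8: d [8B, align 8] → 16; size 16, align 8
@0: hp [2B, align 2] → 2
+2 pad (align 4)
@4: vx [4B, align 4] → 8
@8: vy [4B, align 4] → 12
+4 pad (align 8)
@16: z [16B, align 8] → 32
@32: id [8B, align 8] → 40
@40: score [2B, align 2] → 42
@42: ammo [2B, align 2] → 44
@44: team [4B, align 4] → 48
@48: x [4B, align 4] → 52
+4 tail pad (align 8)
size 56, align 8
— Slot2 —
@0: z [16B, align 8] → 16
@16: id [8B, align 8] → 24
@24: vx [4B, align 4] → 28
@28: vy [4B, align 4] → 32
@32: team [4B, align 4] → 36
@36: x [4B, align 4] → 40
@40: hp [2B, align 2] → 42
@42: score [2B, align 2] → 44
@44: ammo [2B, align 2] → 46
+2 tail pad (align 8)
size 48, align 8
56 − 48 = 8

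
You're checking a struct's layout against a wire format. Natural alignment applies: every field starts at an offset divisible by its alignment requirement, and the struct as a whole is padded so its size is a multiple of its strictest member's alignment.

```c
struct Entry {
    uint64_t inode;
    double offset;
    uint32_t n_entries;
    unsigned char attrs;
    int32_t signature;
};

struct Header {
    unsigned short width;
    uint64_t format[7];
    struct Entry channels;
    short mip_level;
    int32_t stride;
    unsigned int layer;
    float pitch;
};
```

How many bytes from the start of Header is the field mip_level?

Entry: inode at 0 (size 8, align 8) → ends 8; offset at 8 (size 8, align 8) → ends 16; n_entries at 16 (size 4, align 4) → ends 20; attrs at 20 (size 1, align 1) → ends 21; pad 3 to align 4 for signature; signature at 24 (size 4, align 4) → ends 28; tail pad 4 to reach multiple of 8; total 32 bytes, alignment 8
width at 0 (size 2, align 2) → ends 2
pad 6 to align 8 for format
format at 8 (size 56, align 8) → ends 64
channels at 64 (size 32, align 8) → ends 96
mip_level at 96 (size 2, align 2) → ends 98

96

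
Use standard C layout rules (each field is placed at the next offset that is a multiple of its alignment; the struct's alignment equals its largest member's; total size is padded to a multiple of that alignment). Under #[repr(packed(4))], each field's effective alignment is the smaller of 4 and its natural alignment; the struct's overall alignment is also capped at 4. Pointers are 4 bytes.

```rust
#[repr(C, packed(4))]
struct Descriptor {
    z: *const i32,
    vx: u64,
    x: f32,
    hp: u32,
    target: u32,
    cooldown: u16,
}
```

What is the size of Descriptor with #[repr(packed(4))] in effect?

28

0..4  z  (4B, 4-aligned)
4..12  vx  (8B, 4-aligned)
12..16  x  (4B, 4-aligned)
16..20  hp  (4B, 4-aligned)
20..24  target  (4B, 4-aligned)
24..26  cooldown  (2B, 2-aligned)
26..28  -- tail padding (2B)
sizeof = 28, alignof = 4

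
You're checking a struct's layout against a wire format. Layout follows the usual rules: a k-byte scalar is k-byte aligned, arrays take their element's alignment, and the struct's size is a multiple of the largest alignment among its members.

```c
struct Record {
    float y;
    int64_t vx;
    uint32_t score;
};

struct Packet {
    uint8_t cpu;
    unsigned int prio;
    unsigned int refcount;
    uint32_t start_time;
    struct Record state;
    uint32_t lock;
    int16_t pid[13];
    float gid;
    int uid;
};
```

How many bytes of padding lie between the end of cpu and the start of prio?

3

Record: @0: y [4B, align 4] → 4; +4 pad (align 8); @8: vx [8B, align 8] → 16; @16: score [4B, align 4] → 20; +4 tail pad (align 8); size 24, align 8
@0: cpu [1B, align 1] → 1
+3 pad (align 4)
@4: prio [4B, align 4] → 8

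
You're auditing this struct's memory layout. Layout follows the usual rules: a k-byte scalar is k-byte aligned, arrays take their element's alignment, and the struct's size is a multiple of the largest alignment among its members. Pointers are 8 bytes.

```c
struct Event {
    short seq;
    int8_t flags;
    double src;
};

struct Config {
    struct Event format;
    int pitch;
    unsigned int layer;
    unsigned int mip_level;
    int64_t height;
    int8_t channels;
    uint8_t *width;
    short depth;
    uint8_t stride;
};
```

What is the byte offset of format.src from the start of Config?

Event: @0: seq [2B, align 2] → 2; @2: flags [1B, align 1] → 3; +5 pad (align 8); @8: src [8B, align 8] → 16; size 16, align 8
@0: format [16B, align 8] → 16
within Event: src at 8
0 + 8 = 8

8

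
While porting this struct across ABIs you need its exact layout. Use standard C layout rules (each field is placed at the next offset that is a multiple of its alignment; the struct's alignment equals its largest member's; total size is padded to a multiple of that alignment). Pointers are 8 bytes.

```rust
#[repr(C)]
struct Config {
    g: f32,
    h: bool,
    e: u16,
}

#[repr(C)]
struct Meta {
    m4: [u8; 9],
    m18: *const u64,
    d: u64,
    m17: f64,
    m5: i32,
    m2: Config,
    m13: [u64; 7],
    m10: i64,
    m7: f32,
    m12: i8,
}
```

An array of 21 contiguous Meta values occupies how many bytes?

2688

Config: g at 0 (size 4, align 4) → ends 4; h at 4 (size 1, align 1) → ends 5; pad 1 to align 2 for e; e at 6 (size 2, align 2) → ends 8; total 8 bytes, alignment 4
m4 at 0 (size 9, align 1) → ends 9
pad 7 to align 8 for m18
m18 at 16 (size 8, align 8) → ends 24
d at 24 (size 8, align 8) → ends 32
m17 at 32 (size 8, align 8) → ends 40
m5 at 40 (size 4, align 4) → ends 44
m2 at 44 (size 8, align 4) → ends 52
pad 4 to align 8 for m13
m13 at 56 (size 56, align 8) → ends 112
m10 at 112 (size 8, align 8) → ends 120
m7 at 120 (size 4, align 4) → ends 124
m12 at 124 (size 1, align 1) → ends 125
tail pad 3 to reach multiple of 8
total 128 bytes, alignment 8
array of 21: 21 × 128 = 2688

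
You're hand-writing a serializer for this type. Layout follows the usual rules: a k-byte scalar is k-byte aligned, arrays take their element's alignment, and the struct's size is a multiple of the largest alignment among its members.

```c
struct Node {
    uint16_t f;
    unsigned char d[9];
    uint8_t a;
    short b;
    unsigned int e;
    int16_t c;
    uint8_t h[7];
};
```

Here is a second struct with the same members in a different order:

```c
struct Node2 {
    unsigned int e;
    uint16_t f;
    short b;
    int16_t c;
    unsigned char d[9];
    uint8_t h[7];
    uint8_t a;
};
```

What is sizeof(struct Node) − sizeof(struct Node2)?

4

0..2  f  (2B, 2-aligned)
2..11  d  (9B, 1-aligned)
11..12  a  (1B, 1-aligned)
12..14  b  (2B, 2-aligned)
14..16  -- padding (2B)
16..20  e  (4B, 4-aligned)
20..22  c  (2B, 2-aligned)
22..29  h  (7B, 1-aligned)
29..32  -- tail padding (3B)
sizeof = 32, alignof = 4
— Node2 —
0..4  e  (4B, 4-aligned)
4..6  f  (2B, 2-aligned)
6..8  b  (2B, 2-aligned)
8..10  c  (2B, 2-aligned)
10..19  d  (9B, 1-aligned)
19..26  h  (7B, 1-aligned)
26..27  a  (1B, 1-aligned)
27..28  -- tail padding (1B)
sizeof = 28, alignof = 4
32 − 28 = 4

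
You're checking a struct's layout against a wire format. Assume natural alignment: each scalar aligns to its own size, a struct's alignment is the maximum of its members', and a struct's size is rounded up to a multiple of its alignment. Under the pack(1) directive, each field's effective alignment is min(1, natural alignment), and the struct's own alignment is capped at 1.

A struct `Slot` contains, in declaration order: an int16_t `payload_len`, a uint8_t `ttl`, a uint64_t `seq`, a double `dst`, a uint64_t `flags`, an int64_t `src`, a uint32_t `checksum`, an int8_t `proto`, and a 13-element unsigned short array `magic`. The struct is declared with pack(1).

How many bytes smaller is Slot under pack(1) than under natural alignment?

natural layout:
  @0: payload_len [2B, align 2] → 2
  @2: ttl [1B, align 1] → 3
  +5 pad (align 8)
  @8: seq [8B, align 8] → 16
  @16: dst [8B, align 8] → 24
  @24: flags [8B, align 8] → 32
  @32: src [8B, align 8] → 40
  @40: checksum [4B, align 4] → 44
  @44: proto [1B, align 1] → 45
  +1 pad (align 2)
  @46: magic [26B, align 2] → 72
  size 72, align 8
packed(1) layout:
  @0: payload_len [2B, align 1] → 2
  @2: ttl [1B, align 1] → 3
  @3: seq [8B, align 1] → 11
  @11: dst [8B, align 1] → 19
  @19: flags [8B, align 1] → 27
  @27: src [8B, align 1] → 35
  @35: checksum [4B, align 1] → 39
  @39: proto [1B, align 1] → 40
  @40: magic [26B, align 1] → 66
  size 66, align 1
72 − 66 = 6

6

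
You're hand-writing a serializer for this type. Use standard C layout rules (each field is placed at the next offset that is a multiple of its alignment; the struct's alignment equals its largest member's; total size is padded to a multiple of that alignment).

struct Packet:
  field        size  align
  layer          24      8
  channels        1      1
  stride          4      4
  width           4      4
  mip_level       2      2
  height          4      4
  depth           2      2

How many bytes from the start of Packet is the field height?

40

layer at 0 (size 24, align 8) → ends 24
channels at 24 (size 1, align 1) → ends 25
pad 3 to align 4 for stride
stride at 28 (size 4, align 4) → ends 32
width at 32 (size 4, align 4) → ends 36
mip_level at 36 (size 2, align 2) → ends 38
pad 2 to align 4 for height
height at 40 (size 4, align 4) → ends 44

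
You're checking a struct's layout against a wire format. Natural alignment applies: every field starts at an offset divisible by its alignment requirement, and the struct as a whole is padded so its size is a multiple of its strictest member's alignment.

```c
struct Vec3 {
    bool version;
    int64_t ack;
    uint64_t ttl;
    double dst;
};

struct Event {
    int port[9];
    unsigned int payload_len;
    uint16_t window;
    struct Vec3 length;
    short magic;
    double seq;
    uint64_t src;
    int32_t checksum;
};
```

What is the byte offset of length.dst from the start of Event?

72

Vec3: @0: version [1B, align 1] → 1; +7 pad (align 8); @8: ack [8B, align 8] → 16; @16: ttl [8B, align 8] → 24; @24: dst [8B, align 8] → 32; size 32, align 8
@0: port [36B, align 4] → 36
@36: payload_len [4B, align 4] → 40
@40: window [2B, align 2] → 42
+6 pad (align 8)
@48: length [32B, align 8] → 80
within Vec3: dst at 24
48 + 24 = 72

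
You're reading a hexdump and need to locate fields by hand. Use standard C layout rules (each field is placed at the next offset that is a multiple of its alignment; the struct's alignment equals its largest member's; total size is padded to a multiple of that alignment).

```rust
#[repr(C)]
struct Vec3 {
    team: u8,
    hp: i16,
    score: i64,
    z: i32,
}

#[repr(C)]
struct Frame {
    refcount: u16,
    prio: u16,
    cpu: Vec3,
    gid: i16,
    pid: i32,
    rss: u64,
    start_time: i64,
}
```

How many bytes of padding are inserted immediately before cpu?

Vec3: @0: team [1B, align 1] → 1; +1 pad (align 2); @2: hp [2B, align 2] → 4; +4 pad (align 8); @8: score [8B, align 8] → 16; @16: z [4B, align 4] → 20; +4 tail pad (align 8); size 24, align 8
@0: refcount [2B, align 2] → 2
@2: prio [2B, align 2] → 4
+4 pad (align 8)
@8: cpu [24B, align 8] → 32

4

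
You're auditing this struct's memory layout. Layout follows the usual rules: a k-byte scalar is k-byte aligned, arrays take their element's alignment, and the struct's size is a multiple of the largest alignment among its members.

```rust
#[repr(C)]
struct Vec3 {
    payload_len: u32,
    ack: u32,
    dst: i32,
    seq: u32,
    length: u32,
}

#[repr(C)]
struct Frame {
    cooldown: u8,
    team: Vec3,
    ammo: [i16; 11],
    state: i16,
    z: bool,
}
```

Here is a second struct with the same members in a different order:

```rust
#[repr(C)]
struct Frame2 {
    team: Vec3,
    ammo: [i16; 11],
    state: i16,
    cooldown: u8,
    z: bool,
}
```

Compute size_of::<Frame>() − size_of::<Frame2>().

Vec3: payload_len at 0 (size 4, align 4) → ends 4; ack at 4 (size 4, align 4) → ends 8; dst at 8 (size 4, align 4) → ends 12; seq at 12 (size 4, align 4) → ends 16; length at 16 (size 4, align 4) → ends 20; total 20 bytes, alignment 4
cooldown at 0 (size 1, align 1) → ends 1
pad 3 to align 4 for team
team at 4 (size 20, align 4) → ends 24
ammo at 24 (size 22, align 2) → ends 46
state at 46 (size 2, align 2) → ends 48
z at 48 (size 1, align 1) → ends 49
tail pad 3 to reach multiple of 4
total 52 bytes, alignment 4
— Frame2 —
team at 0 (size 20, align 4) → ends 20
ammo at 20 (size 22, align 2) → ends 42
state at 42 (size 2, align 2) → ends 44
cooldown at 44 (size 1, align 1) → ends 45
z at 45 (size 1, align 1) → ends 46
tail pad 2 to reach multiple of 4
total 48 bytes, alignment 4
52 − 48 = 4

4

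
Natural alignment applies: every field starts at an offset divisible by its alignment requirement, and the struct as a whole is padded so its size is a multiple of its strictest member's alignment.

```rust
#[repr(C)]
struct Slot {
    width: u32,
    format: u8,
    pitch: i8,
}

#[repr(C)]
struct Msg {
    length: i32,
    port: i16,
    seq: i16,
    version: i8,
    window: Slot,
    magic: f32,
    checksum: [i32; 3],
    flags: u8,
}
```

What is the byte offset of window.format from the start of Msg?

Slot: width at 0 (size 4, align 4) → ends 4; format at 4 (size 1, align 1) → ends 5; pitch at 5 (size 1, align 1) → ends 6; tail pad 2 to reach multiple of 4; total 8 bytes, alignment 4
length at 0 (size 4, align 4) → ends 4
port at 4 (size 2, align 2) → ends 6
seq at 6 (size 2, align 2) → ends 8
version at 8 (size 1, align 1) → ends 9
pad 3 to align 4 for window
window at 12 (size 8, align 4) → ends 20
within Slot: format at 4
12 + 4 = 16

16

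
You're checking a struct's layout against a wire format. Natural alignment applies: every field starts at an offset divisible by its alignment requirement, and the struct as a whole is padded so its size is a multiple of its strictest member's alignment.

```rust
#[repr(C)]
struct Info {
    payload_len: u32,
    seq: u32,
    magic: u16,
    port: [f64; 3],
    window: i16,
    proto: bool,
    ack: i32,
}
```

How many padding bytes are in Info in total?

7

0..4  payload_len  (4B, 4-aligned)
4..8  seq  (4B, 4-aligned)
8..10  magic  (2B, 2-aligned)
10..16  -- padding (6B)
16..40  port  (24B, 8-aligned)
40..42  window  (2B, 2-aligned)
42..43  proto  (1B, 1-aligned)
43..44  -- padding (1B)
44..48  ack  (4B, 4-aligned)
sizeof = 48, alignof = 8
data bytes 41, size 48 → padding 7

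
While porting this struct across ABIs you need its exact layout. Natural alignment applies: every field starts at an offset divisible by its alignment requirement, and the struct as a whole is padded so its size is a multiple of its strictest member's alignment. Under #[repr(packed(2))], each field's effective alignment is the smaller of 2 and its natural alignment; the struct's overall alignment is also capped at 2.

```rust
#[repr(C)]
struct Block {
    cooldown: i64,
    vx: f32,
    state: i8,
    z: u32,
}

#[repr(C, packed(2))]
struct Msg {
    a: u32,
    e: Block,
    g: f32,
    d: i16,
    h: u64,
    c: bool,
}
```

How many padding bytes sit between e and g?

Block: @0: cooldown [8B, align 8] → 8; @8: vx [4B, align 4] → 12; @12: state [1B, align 1] → 13; +3 pad (align 4); @16: z [4B, align 4] → 20; +4 tail pad (align 8); size 24, align 8
@0: a [4B, align 2] → 4
@4: e [24B, align 2] → 28
@28: g [4B, align 2] → 32

0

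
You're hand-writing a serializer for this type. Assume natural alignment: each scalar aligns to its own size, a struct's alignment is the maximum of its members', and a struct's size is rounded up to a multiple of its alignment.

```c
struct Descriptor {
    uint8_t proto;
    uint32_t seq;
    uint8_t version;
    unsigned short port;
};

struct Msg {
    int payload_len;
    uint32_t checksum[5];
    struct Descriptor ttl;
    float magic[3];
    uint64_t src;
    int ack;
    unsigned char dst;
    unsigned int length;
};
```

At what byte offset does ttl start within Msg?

Descriptor: @0: proto [1B, align 1] → 1; +3 pad (align 4); @4: seq [4B, align 4] → 8; @8: version [1B, align 1] → 9; +1 pad (align 2); @10: port [2B, align 2] → 12; size 12, align 4
@0: payload_len [4B, align 4] → 4
@4: checksum [20B, align 4] → 24
@24: ttl [12B, align 4] → 36

24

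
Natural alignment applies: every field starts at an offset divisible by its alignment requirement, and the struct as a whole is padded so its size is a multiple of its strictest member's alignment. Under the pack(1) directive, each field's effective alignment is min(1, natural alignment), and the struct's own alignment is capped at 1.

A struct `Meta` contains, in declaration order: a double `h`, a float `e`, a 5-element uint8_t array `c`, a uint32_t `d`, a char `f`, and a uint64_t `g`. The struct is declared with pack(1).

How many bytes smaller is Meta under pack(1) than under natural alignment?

10

natural layout:
  @0: h [8B, align 8] → 8
  @8: e [4B, align 4] → 12
  @12: c [5B, align 1] → 17
  +3 pad (align 4)
  @20: d [4B, align 4] → 24
  @24: f [1B, align 1] → 25
  +7 pad (align 8)
  @32: g [8B, align 8] → 40
  size 40, align 8
packed(1) layout:
  @0: h [8B, align 1] → 8
  @8: e [4B, align 1] → 12
  @12: c [5B, align 1] → 17
  @17: d [4B, align 1] → 21
  @21: f [1B, align 1] → 22
  @22: g [8B, align 1] → 30
  size 30, align 1
40 − 30 = 10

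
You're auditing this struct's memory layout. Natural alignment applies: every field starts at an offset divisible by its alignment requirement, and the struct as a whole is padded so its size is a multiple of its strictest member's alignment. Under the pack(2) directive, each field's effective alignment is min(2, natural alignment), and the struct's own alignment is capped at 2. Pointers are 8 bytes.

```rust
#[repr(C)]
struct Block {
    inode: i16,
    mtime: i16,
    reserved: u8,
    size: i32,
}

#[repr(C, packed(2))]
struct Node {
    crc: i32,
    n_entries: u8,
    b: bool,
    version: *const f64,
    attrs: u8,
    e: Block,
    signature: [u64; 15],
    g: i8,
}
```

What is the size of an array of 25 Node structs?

Block: inode at 0 (size 2, align 2) → ends 2; mtime at 2 (size 2, align 2) → ends 4; reserved at 4 (size 1, align 1) → ends 5; pad 3 to align 4 for size; size at 8 (size 4, align 4) → ends 12; total 12 bytes, alignment 4
crc at 0 (size 4, align 2) → ends 4
n_entries at 4 (size 1, align 1) → ends 5
b at 5 (size 1, align 1) → ends 6
version at 6 (size 8, align 2) → ends 14
attrs at 14 (size 1, align 1) → ends 15
pad 1 to align 2 for e
e at 16 (size 12, align 2) → ends 28
signature at 28 (size 120, align 2) → ends 148
g at 148 (size 1, align 1) → ends 149
tail pad 1 to reach multiple of 2
total 150 bytes, alignment 2
array of 25: 25 × 150 = 3750

3750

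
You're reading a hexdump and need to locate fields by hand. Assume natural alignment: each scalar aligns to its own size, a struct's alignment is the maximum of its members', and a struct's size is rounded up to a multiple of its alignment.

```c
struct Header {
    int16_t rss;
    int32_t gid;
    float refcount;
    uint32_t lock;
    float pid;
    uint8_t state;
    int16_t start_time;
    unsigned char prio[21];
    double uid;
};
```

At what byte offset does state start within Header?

20

@0: rss [2B, align 2] → 2
+2 pad (align 4)
@4: gid [4B, align 4] → 8
@8: refcount [4B, align 4] → 12
@12: lock [4B, align 4] → 16
@16: pid [4B, align 4] → 20
@20: state [1B, align 1] → 21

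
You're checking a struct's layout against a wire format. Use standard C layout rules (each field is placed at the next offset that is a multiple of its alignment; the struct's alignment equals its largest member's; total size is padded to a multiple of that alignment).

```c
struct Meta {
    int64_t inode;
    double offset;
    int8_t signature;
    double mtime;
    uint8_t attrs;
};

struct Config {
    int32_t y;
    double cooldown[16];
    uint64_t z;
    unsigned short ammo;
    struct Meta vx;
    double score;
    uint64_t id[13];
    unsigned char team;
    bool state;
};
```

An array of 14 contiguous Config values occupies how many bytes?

4368

Meta: inode at 0 (size 8, align 8) → ends 8; offset at 8 (size 8, align 8) → ends 16; signature at 16 (size 1, align 1) → ends 17; pad 7 to align 8 for mtime; mtime at 24 (size 8, align 8) → ends 32; attrs at 32 (size 1, align 1) → ends 33; tail pad 7 to reach multiple of 8; total 40 bytes, alignment 8
y at 0 (size 4, align 4) → ends 4
pad 4 to align 8 for cooldown
cooldown at 8 (size 128, align 8) → ends 136
z at 136 (size 8, align 8) → ends 144
ammo at 144 (size 2, align 2) → ends 146
pad 6 to align 8 for vx
vx at 152 (size 40, align 8) → ends 192
score at 192 (size 8, align 8) → ends 200
id at 200 (size 104, align 8) → ends 304
team at 304 (size 1, align 1) → ends 305
state at 305 (size 1, align 1) → ends 306
tail pad 6 to reach multiple of 8
total 312 bytes, alignment 8
array of 14: 14 × 312 = 4368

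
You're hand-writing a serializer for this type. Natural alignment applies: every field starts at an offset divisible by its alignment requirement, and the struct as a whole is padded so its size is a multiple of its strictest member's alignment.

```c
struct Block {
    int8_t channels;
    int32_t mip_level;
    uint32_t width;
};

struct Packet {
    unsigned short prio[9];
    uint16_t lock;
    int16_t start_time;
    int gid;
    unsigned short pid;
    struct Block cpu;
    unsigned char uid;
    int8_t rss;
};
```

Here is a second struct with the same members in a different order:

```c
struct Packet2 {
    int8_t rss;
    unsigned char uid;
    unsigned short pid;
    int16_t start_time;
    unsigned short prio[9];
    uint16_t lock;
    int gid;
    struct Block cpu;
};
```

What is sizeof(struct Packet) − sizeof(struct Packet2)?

Block: @0: channels [1B, align 1] → 1; +3 pad (align 4); @4: mip_level [4B, align 4] → 8; @8: width [4B, align 4] → 12; size 12, align 4
@0: prio [18B, align 2] → 18
@18: lock [2B, align 2] → 20
@20: start_time [2B, align 2] → 22
+2 pad (align 4)
@24: gid [4B, align 4] → 28
@28: pid [2B, align 2] → 30
+2 pad (align 4)
@32: cpu [12B, align 4] → 44
@44: uid [1B, align 1] → 45
@45: rss [1B, align 1] → 46
+2 tail pad (align 4)
size 48, align 4
— Packet2 —
@0: rss [1B, align 1] → 1
@1: uid [1B, align 1] → 2
@2: pid [2B, align 2] → 4
@4: start_time [2B, align 2] → 6
@6: prio [18B, align 2] → 24
@24: lock [2B, align 2] → 26
+2 pad (align 4)
@28: gid [4B, align 4] → 32
@32: cpu [12B, align 4] → 44
size 44, align 4
48 − 44 = 4

4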